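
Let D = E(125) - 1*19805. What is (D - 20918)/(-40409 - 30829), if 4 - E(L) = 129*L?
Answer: 9474/11873 ≈ 0.79795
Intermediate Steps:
E(L) = 4 - 129*L
D = -35926 (D = (4 - 129*125) - 1*19805 = (4 - 16125) - 19805 = -16121 - 19805 = -35926)
(D - 20918)/(-40409 - 30829) = (-35926 - 20918)/(-40409 - 30829) = -56844/(-71238) = -56844*(-1/71238) = 9474/11873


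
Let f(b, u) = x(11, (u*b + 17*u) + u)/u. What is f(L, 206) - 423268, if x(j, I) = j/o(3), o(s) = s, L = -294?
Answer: -261579613/618 ≈ -4.2327e+5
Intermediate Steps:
x(j, I) = j/3
f(b, u) = 11/(3*u) (f(b, u) = ((1/3)*11)/u = 11/(3*u))
f(L, 206) - 423268 = (11/3)/206 - 423268 = (11/3)*(1/206) - 423268 = 11/618 - 423268 = -261579613/618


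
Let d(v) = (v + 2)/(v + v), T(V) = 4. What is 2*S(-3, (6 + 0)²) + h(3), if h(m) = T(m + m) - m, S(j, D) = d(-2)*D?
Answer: 1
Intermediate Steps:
d(v) = (2 + v)/(2*v) (d(v) = (2 + v)/((2*v)) = (2 + v)*(1/(2*v)) = (2 + v)/(2*v))
S(j, D) = 0 (S(j, D) = ((½)*(2 - 2)/(-2))*D = ((½)*(-½)*0)*D = 0*D = 0)
h(m) = 4 - m
2*S(-3, (6 + 0)²) + h(3) = 2*0 + (4 - 1*3) = 0 + (4 - 3) = 0 + 1 = 1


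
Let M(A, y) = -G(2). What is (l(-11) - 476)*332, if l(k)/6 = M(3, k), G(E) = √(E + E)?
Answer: -162016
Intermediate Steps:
G(E) = √2*√E (G(E) = √(2*E) = √2*√E)
M(A, y) = -2 (M(A, y) = -√2*√2 = -1*2 = -2)
l(k) = -12 (l(k) = 6*(-2) = -12)
(l(-11) - 476)*332 = (-12 - 476)*332 = -488*332 = -162016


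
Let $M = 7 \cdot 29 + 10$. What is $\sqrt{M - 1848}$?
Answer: $i \sqrt{1635} \approx 40.435 i$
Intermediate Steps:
$M = 213$ ($M = 203 + 10 = 213$)
$\sqrt{M - 1848} = \sqrt{213 - 1848} = \sqrt{-1635} = i \sqrt{1635}$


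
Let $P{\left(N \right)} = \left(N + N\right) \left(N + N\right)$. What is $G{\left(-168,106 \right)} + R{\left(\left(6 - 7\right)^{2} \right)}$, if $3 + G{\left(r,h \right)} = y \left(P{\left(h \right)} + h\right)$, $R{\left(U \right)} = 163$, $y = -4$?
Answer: $-180040$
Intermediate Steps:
$P{\left(N \right)} = 4 N^{2}$ ($P{\left(N \right)} = 2 N 2 N = 4 N^{2}$)
$G{\left(r,h \right)} = -3 - 16 h^{2} - 4 h$ ($G{\left(r,h \right)} = -3 - 4 \left(4 h^{2} + h\right) = -3 - 4 \left(h + 4 h^{2}\right) = -3 - \left(4 h + 16 h^{2}\right) = -3 - 16 h^{2} - 4 h$)
$G{\left(-168,106 \right)} + R{\left(\left(6 - 7\right)^{2} \right)} = \left(-3 - 16 \cdot 106^{2} - 424\right) + 163 = \left(-3 - 179776 - 424\right) + 163 = -180203 + 163 = -180040$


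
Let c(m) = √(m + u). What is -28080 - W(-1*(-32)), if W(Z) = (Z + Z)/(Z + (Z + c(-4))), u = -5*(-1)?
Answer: -1825264/65 ≈ -28081.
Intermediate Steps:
u = 5
c(m) = √(5 + m) (c(m) = √(m + 5) = √(5 + m))
W(Z) = 2*Z/(1 + 2*Z) (W(Z) = (Z + Z)/(Z + (Z + √(5 - 4))) = (2*Z)/(Z + (Z + √1)) = (2*Z)/(Z + (Z + 1)) = (2*Z)/(Z + (1 + Z)) = (2*Z)/(1 + 2*Z) = 2*Z/(1 + 2*Z))
-28080 - W(-1*(-32)) = -28080 - 2*(-1*(-32))/(1 + 2*(-1*(-32))) = -28080 - 2*32/(1 + 2*32) = -28080 - 2*32/(1 + 64) = -28080 - 2*32/65 = -28080 - 1*64/65 = -28080 - 64/65 = -1825264/65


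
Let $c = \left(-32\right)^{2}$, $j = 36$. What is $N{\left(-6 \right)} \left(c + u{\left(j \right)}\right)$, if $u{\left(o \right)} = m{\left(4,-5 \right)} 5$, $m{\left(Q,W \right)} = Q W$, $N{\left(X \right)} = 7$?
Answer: $6468$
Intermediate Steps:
$u{\left(o \right)} = -100$ ($u{\left(o \right)} = 4 \left(-5\right) 5 = \left(-20\right) 5 = -100$)
$c = 1024$
$N{\left(-6 \right)} \left(c + u{\left(j \right)}\right) = 7 \left(1024 - 100\right) = 7 \cdot 924 = 6468$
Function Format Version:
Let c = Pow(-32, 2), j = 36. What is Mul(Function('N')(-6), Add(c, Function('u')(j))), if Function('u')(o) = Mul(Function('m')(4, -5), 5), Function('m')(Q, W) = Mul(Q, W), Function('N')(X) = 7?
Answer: 6468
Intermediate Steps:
Function('u')(o) = -100 (Function('u')(o) = Mul(Mul(4, -5), 5) = Mul(-20, 5) = -100)
c = 1024
Mul(Function('N')(-6), Add(c, Function('u')(j))) = Mul(7, Add(1024, -100)) = Mul(7, 924) = 6468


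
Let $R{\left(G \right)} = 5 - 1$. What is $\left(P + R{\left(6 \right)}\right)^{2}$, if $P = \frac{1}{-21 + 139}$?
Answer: $\frac{223729}{13924} \approx 16.068$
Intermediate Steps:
$R{\left(G \right)} = 4$ ($R{\left(G \right)} = 5 - 1 = 4$)
$P = \frac{1}{118} \approx 0.0084746$
$\left(P + R{\left(6 \right)}\right)^{2} = \left(\frac{1}{118} + 4\right)^{2} = \left(\frac{473}{118}\right)^{2} = \frac{223729}{13924}$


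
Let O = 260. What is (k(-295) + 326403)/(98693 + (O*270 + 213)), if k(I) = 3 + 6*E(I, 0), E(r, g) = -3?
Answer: 163194/84553 ≈ 1.9301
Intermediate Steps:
k(I) = -15 (k(I) = 3 + 6*(-3) = 3 - 18 = -15)
(k(-295) + 326403)/(98693 + (O*270 + 213)) = (-15 + 326403)/(98693 + (260*270 + 213)) = 326388/(98693 + (70200 + 213)) = 326388/(98693 + 70413) = 326388/169106 = 326388*(1/169106) = 163194/84553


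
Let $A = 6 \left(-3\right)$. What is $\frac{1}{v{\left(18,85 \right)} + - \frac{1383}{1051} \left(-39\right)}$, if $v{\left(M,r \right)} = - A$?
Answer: $\frac{1051}{72855} \approx 0.014426$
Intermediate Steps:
$A = -18$
$v{\left(M,r \right)} = 18$ ($v{\left(M,r \right)} = \left(-1\right) \left(-18\right) = 18$)
$\frac{1}{v{\left(18,85 \right)} + - \frac{1383}{1051} \left(-39\right)} = \frac{1}{18 + - \frac{1383}{1051} \left(-39\right)} = \frac{1}{18 + \left(-1383\right) \frac{1}{1051} \left(-39\right)} = \frac{1}{18 - - \frac{53937}{1051}} = \frac{1}{18 + \frac{53937}{1051}} = \frac{1}{\frac{72855}{1051}} = \frac{1051}{72855}$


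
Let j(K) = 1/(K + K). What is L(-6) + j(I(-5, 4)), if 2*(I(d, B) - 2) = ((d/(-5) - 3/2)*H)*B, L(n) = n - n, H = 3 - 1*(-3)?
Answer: -⅛ ≈ -0.12500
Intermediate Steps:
H = 6 (H = 3 + 3 = 6)
L(n) = 0
I(d, B) = 2 + B*(-9 - 6*d/5)/2 (I(d, B) = 2 + (((d/(-5) - 3/2)*6)*B)/2 = 2 + (((d*(-⅕) - 3*½)*6)*B)/2 = 2 + (((-d/5 - 3/2)*6)*B)/2 = 2 + (((-3/2 - d/5)*6)*B)/2 = 2 + ((-9 - 6*d/5)*B)/2 = 2 + (B*(-9 - 6*d/5))/2 = 2 + B*(-9 - 6*d/5)/2)
j(K) = 1/(2*K)
L(-6) + j(I(-5, 4)) = 0 + 1/(2*(2 - 9/2*4 - ⅗*4*(-5))) = 0 + 1/(2*(2 - 18 + 12)) = 0 + (½)/(-4) = 0 + (½)*(-¼) = 0 - ⅛ = -⅛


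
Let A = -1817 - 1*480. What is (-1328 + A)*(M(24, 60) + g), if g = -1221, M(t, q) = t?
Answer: 4339125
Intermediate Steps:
A = -2297 (A = -1817 - 480 = -2297)
(-1328 + A)*(M(24, 60) + g) = (-1328 - 2297)*(24 - 1221) = -3625*(-1197) = 4339125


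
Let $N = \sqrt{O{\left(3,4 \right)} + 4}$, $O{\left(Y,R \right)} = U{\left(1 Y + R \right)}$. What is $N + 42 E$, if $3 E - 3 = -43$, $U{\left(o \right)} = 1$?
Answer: $-560 + \sqrt{5} \approx -557.76$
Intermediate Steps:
$O{\left(Y,R \right)} = 1$
$E = - \frac{40}{3}$ ($E = 1 + \frac{1}{3} \left(-43\right) = 1 - \frac{43}{3} = - \frac{40}{3} \approx -13.333$)
$N = \sqrt{5}$ ($N = \sqrt{1 + 4} = \sqrt{5} \approx 2.2361$)
$N + 42 E = \sqrt{5} + 42 \left(- \frac{40}{3}\right) = \sqrt{5} - 560 = -560 + \sqrt{5}$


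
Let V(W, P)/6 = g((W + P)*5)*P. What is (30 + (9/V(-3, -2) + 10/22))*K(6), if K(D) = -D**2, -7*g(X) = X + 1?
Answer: -95787/88 ≈ -1088.5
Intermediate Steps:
g(X) = -1/7 - X/7 (g(X) = -(X + 1)/7 = -(1 + X)/7 = -1/7 - X/7)
V(W, P) = 6*P*(-1/7 - 5*P/7 - 5*W/7) (V(W, P) = 6*((-1/7 - (W + P)*5/7)*P) = 6*((-1/7 - (P + W)*5/7)*P) = 6*((-1/7 - (5*P + 5*W)/7)*P) = 6*((-1/7 + (-5*P/7 - 5*W/7))*P) = 6*((-1/7 - 5*P/7 - 5*W/7)*P) = 6*(P*(-1/7 - 5*P/7 - 5*W/7)) = 6*P*(-1/7 - 5*P/7 - 5*W/7))
(30 + (9/V(-3, -2) + 10/22))*K(6) = (30 + (9/((-6/7*(-2)*(1 + 5*(-2) + 5*(-3)))) + 10/22))*(-1*6**2) = (30 + (9/((-6/7*(-2)*(1 - 10 - 15))) + 10*(1/22)))*(-1*36) = (30 + (9/((-6/7*(-2)*(-24))) + 5/11))*(-36) = (30 + (9/(-288/7) + 5/11))*(-36) = (30 + (9*(-7/288) + 5/11))*(-36) = (30 + (-7/32 + 5/11))*(-36) = (30 + 83/352)*(-36) = (10643/352)*(-36) = -95787/88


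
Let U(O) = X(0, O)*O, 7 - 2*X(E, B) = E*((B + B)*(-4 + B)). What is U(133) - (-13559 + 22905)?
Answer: -17761/2 ≈ -8880.5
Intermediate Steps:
X(E, B) = 7/2 - B*E*(-4 + B) (X(E, B) = 7/2 - E*(B + B)*(-4 + B)/2 = 7/2 - E*(2*B)*(-4 + B)/2 = 7/2 - E*2*B*(-4 + B)/2 = 7/2 - B*E*(-4 + B))
U(O) = 7*O/2 (U(O) = (7/2 - 1*0*O**2 + 4*O*0)*O = (7/2 + 0 + 0)*O = 7*O/2)
U(133) - (-13559 + 22905) = (7/2)*133 - (-13559 + 22905) = 931/2 - 1*9346 = 931/2 - 9346 = -17761/2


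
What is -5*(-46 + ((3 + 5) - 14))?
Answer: 260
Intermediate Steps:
-5*(-46 + ((3 + 5) - 14)) = -5*(-46 + (8 - 14)) = -5*(-46 - 6) = -5*(-52) = 260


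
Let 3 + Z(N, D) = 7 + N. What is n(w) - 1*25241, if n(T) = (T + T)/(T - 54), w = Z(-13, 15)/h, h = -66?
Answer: -9970197/395 ≈ -25241.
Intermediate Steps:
Z(N, D) = 4 + N (Z(N, D) = -3 + (7 + N) = 4 + N)
w = 3/22 (w = (4 - 13)/(-66) = -9*(-1/66) = 3/22 ≈ 0.13636)
n(T) = 2*T/(-54 + T) (n(T) = (2*T)/(-54 + T) = 2*T/(-54 + T))
n(w) - 1*25241 = 2*(3/22)/(-54 + 3/22) - 1*25241 = 2*(3/22)/(-1185/22) - 25241 = 2*(3/22)*(-22/1185) - 25241 = -2/395 - 25241 = -9970197/395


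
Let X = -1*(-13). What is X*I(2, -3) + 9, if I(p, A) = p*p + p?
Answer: 87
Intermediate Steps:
X = 13
I(p, A) = p + p² (I(p, A) = p² + p = p + p²)
X*I(2, -3) + 9 = 13*(2*(1 + 2)) + 9 = 13*(2*3) + 9 = 13*6 + 9 = 78 + 9 = 87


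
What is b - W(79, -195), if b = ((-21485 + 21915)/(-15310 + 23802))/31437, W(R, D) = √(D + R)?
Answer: 215/133481502 - 2*I*√29 ≈ 1.6107e-6 - 10.77*I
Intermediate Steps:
b = 215/133481502 (b = (430/8492)*(1/31437) = (430*(1/8492))*(1/31437) = (215/4246)*(1/31437) = 215/133481502 ≈ 1.6107e-6)
b - W(79, -195) = 215/133481502 - √(-195 + 79) = 215/133481502 - √(-116) = 215/133481502 - 2*I*√29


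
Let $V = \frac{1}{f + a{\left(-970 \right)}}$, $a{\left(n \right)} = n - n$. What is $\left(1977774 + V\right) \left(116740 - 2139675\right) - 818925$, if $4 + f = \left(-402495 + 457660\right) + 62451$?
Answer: $- \frac{470554917027134315}{117612} \approx -4.0009 \cdot 10^{12}$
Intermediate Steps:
$f = 117612$ ($f = -4 + \left(\left(-402495 + 457660\right) + 62451\right) = -4 + \left(55165 + 62451\right) = -4 + 117616 = 117612$)
$a{\left(n \right)} = 0$
$V = \frac{1}{117612}$ ($V = \frac{1}{117612 + 0} = \frac{1}{117612} \approx 8.5025 \cdot 10^{-6}$)
$\left(1977774 + V\right) \left(116740 - 2139675\right) - 818925 = \left(1977774 + \frac{1}{117612}\right) \left(116740 - 2139675\right) - 818925 = \frac{232609955689}{117612} \left(-2022935\right) - 818925 = - \frac{470554820711727215}{117612} - 818925 = - \frac{470554917027134315}{117612}$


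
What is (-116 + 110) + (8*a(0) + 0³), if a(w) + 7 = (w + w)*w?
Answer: -62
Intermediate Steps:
a(w) = -7 + 2*w² (a(w) = -7 + (w + w)*w = -7 + (2*w)*w = -7 + 2*w²)
(-116 + 110) + (8*a(0) + 0³) = (-116 + 110) + (8*(-7 + 2*0²) + 0³) = -6 + (8*(-7 + 2*0) + 0) = -6 + (8*(-7 + 0) + 0) = -6 + (8*(-7) + 0) = -6 + (-56 + 0) = -6 - 56 = -62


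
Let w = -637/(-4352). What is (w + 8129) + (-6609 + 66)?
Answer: 6902909/4352 ≈ 1586.1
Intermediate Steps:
w = 637/4352 (w = -637*(-1/4352) = 637/4352 ≈ 0.14637)
(w + 8129) + (-6609 + 66) = (637/4352 + 8129) + (-6609 + 66) = 35378045/4352 - 6543 = 6902909/4352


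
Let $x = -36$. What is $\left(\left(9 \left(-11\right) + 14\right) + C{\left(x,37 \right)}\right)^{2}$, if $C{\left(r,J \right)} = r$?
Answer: $14641$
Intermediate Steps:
$\left(\left(9 \left(-11\right) + 14\right) + C{\left(x,37 \right)}\right)^{2} = \left(\left(9 \left(-11\right) + 14\right) - 36\right)^{2} = \left(\left(-99 + 14\right) - 36\right)^{2} = \left(-85 - 36\right)^{2} = \left(-121\right)^{2} = 14641$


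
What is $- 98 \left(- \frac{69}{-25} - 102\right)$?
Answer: $\frac{243138}{25} \approx 9725.5$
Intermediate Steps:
$- 98 \left(- \frac{69}{-25} - 102\right) = - 98 \left(\left(-69\right) \left(- \frac{1}{25}\right) - 102\right) = - 98 \left(\frac{69}{25} - 102\right) = \left(-98\right) \left(- \frac{2481}{25}\right) = \frac{243138}{25}$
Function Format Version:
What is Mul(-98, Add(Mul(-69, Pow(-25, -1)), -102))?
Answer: Rational(243138, 25) ≈ 9725.5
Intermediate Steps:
Mul(-98, Add(Mul(-69, Pow(-25, -1)), -102)) = Mul(-98, Add(Mul(-69, Rational(-1, 25)), -102)) = Mul(-98, Add(Rational(69, 25), -102)) = Mul(-98, Rational(-2481, 25)) = Rational(243138, 25)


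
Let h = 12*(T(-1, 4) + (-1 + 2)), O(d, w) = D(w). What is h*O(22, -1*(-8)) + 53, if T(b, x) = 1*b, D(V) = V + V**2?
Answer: 53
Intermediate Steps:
O(d, w) = w*(1 + w)
T(b, x) = b
h = 0 (h = 12*(-1 + (-1 + 2)) = 12*(-1 + 1) = 12*0 = 0)
h*O(22, -1*(-8)) + 53 = 0*((-1*(-8))*(1 - 1*(-8))) + 53 = 0*(8*(1 + 8)) + 53 = 0*(8*9) + 53 = 0*72 + 53 = 0 + 53 = 53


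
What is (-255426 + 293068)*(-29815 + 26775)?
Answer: -114431680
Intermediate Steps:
(-255426 + 293068)*(-29815 + 26775) = 37642*(-3040) = -114431680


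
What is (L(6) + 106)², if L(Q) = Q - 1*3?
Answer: 11881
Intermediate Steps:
L(Q) = -3 + Q (L(Q) = Q - 3 = -3 + Q)
(L(6) + 106)² = ((-3 + 6) + 106)² = (3 + 106)² = 109² = 11881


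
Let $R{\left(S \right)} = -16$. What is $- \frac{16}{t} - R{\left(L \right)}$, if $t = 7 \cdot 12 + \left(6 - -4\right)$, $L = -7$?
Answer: $\frac{744}{47} \approx 15.83$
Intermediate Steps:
$t = 94$ ($t = 84 + \left(6 + 4\right) = 84 + 10 = 94$)
$- \frac{16}{t} - R{\left(L \right)} = - \frac{16}{94} - -16 = \left(-16\right) \frac{1}{94} + 16 = - \frac{8}{47} + 16 = \frac{744}{47}$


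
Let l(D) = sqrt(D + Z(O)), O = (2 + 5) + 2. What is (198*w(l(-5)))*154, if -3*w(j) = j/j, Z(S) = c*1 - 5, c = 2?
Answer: -10164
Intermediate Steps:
O = 9 (O = 7 + 2 = 9)
Z(S) = -3 (Z(S) = 2*1 - 5 = 2 - 5 = -3)
l(D) = sqrt(-3 + D) (l(D) = sqrt(D - 3) = sqrt(-3 + D))
w(j) = -1/3 (w(j) = -j/(3*j) = -1/3*1 = -1/3)
(198*w(l(-5)))*154 = (198*(-1/3))*154 = -66*154 = -10164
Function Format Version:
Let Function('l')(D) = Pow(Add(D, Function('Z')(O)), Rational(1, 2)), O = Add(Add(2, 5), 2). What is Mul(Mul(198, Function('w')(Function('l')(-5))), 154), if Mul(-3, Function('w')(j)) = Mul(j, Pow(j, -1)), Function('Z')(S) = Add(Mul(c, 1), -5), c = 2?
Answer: -10164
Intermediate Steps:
O = 9 (O = Add(7, 2) = 9)
Function('Z')(S) = -3 (Function('Z')(S) = Add(Mul(2, 1), -5) = Add(2, -5) = -3)
Function('l')(D) = Pow(Add(-3, D), Rational(1, 2)) (Function('l')(D) = Pow(Add(D, -3), Rational(1, 2)) = Pow(Add(-3, D), Rational(1, 2)))
Function('w')(j) = Rational(-1, 3) (Function('w')(j) = Mul(Rational(-1, 3), Mul(j, Pow(j, -1))) = Mul(Rational(-1, 3), 1) = Rational(-1, 3))
Mul(Mul(198, Function('w')(Function('l')(-5))), 154) = Mul(Mul(198, Rational(-1, 3)), 154) = Mul(-66, 154) = -10164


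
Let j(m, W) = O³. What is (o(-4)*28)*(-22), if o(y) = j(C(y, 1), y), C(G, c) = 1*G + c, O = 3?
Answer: -16632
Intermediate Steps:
C(G, c) = G + c
j(m, W) = 27 (j(m, W) = 3³ = 27)
o(y) = 27
(o(-4)*28)*(-22) = (27*28)*(-22) = 756*(-22) = -16632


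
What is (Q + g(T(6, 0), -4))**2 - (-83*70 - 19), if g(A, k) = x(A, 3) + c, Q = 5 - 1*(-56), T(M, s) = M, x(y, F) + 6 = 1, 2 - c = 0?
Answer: 9193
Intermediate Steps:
c = 2 (c = 2 - 1*0 = 2 + 0 = 2)
x(y, F) = -5 (x(y, F) = -6 + 1 = -5)
Q = 61 (Q = 5 + 56 = 61)
g(A, k) = -3 (g(A, k) = -5 + 2 = -3)
(Q + g(T(6, 0), -4))**2 - (-83*70 - 19) = (61 - 3)**2 - (-83*70 - 19) = 58**2 - (-5810 - 19) = 3364 - 1*(-5829) = 3364 + 5829 = 9193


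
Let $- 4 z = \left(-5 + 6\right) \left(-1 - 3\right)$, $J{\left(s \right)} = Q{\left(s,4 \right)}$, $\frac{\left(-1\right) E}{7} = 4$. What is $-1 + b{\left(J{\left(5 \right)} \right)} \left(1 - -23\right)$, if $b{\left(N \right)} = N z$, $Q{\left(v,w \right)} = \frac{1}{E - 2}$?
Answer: $- \frac{9}{5} \approx -1.8$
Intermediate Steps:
$E = -28$ ($E = \left(-7\right) 4 = -28$)
$Q{\left(v,w \right)} = - \frac{1}{30}$ ($Q{\left(v,w \right)} = \frac{1}{-28 - 2} = \frac{1}{-30} = - \frac{1}{30}$)
$J{\left(s \right)} = - \frac{1}{30}$
$z = 1$ ($z = - \frac{\left(-5 + 6\right) \left(-1 - 3\right)}{4} = - \frac{1 \left(-4\right)}{4} = \left(- \frac{1}{4}\right) \left(-4\right) = 1$)
$b{\left(N \right)} = N$ ($b{\left(N \right)} = N 1 = N$)
$-1 + b{\left(J{\left(5 \right)} \right)} \left(1 - -23\right) = -1 - \frac{1 - -23}{30} = -1 - \frac{1 + 23}{30} = -1 - \frac{4}{5} = - \frac{9}{5}$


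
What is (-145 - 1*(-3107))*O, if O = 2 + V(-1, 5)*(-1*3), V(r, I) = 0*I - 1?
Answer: 14810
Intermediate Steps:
V(r, I) = -1 (V(r, I) = 0 - 1 = -1)
O = 5 (O = 2 - (-1)*3 = 2 - 1*(-3) = 2 + 3 = 5)
(-145 - 1*(-3107))*O = (-145 - 1*(-3107))*5 = (-145 + 3107)*5 = 2962*5 = 14810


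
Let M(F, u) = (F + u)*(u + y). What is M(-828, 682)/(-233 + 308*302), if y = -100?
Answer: -1164/1271 ≈ -0.91581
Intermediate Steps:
M(F, u) = (-100 + u)*(F + u) (M(F, u) = (F + u)*(u - 100) = (F + u)*(-100 + u) = (-100 + u)*(F + u))
M(-828, 682)/(-233 + 308*302) = (682**2 - 100*(-828) - 100*682 - 828*682)/(-233 + 308*302) = (465124 + 82800 - 68200 - 564696)/(-233 + 93016) = -84972/92783 = -84972*1/92783 = -1164/1271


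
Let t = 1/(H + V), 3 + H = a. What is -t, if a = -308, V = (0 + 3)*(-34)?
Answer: 1/413 ≈ 0.0024213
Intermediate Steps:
V = -102 (V = 3*(-34) = -102)
H = -311 (H = -3 - 308 = -311)
t = -1/413 (t = 1/(-311 - 102) = 1/(-413) = -1/413 ≈ -0.0024213)
-t = -1*(-1/413) = 1/413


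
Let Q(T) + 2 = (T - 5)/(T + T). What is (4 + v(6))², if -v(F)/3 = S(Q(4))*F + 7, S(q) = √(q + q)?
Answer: -1088 + 306*I*√17 ≈ -1088.0 + 1261.7*I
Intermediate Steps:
Q(T) = -2 + (-5 + T)/(2*T) (Q(T) = -2 + (T - 5)/(T + T) = -2 + (-5 + T)/((2*T)) = -2 + (-5 + T)*(1/(2*T)) = -2 + (-5 + T)/(2*T))
S(q) = √2*√q (S(q) = √(2*q) = √2*√q)
v(F) = -21 - 3*I*F*√17/2 (v(F) = -3*((√2*√((½)*(-5 - 3*4)/4))*F + 7) = -3*((√2*√((½)*(¼)*(-5 - 12)))*F + 7) = -3*((√2*√((½)*(¼)*(-17)))*F + 7) = -3*((√2*√(-17/8))*F + 7) = -3*((√2*(I*√34/4))*F + 7) = -3*((I*√17/2)*F + 7) = -3*(I*F*√17/2 + 7) = -3*(7 + I*F*√17/2) = -21 - 3*I*F*√17/2)
(4 + v(6))² = (4 + (-21 - 3/2*I*6*√17))² = (4 + (-21 - 9*I*√17))² = (-17 - 9*I*√17)²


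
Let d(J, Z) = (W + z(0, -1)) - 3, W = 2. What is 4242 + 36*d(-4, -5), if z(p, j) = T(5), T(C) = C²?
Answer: 5106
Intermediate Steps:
z(p, j) = 25 (z(p, j) = 5² = 25)
d(J, Z) = 24 (d(J, Z) = (2 + 25) - 3 = 27 - 3 = 24)
4242 + 36*d(-4, -5) = 4242 + 36*24 = 4242 + 864 = 5106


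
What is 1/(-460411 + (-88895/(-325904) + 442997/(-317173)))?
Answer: -103367949392/47591857126920565 ≈ -2.1720e-6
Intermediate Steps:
1/(-460411 + (-88895/(-325904) + 442997/(-317173))) = 1/(-460411 + (-88895*(-1/325904) + 442997*(-1/317173))) = 1/(-460411 + (88895/325904 - 442997/317173)) = 1/(-460411 - 116179400453/103367949392) = 1/(-47591857126920565/103367949392) = -103367949392/47591857126920565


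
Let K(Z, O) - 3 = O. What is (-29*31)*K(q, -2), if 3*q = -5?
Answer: -899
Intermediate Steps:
q = -5/3 (q = (⅓)*(-5) = -5/3 ≈ -1.6667)
K(Z, O) = 3 + O
(-29*31)*K(q, -2) = (-29*31)*(3 - 2) = -899*1 = -899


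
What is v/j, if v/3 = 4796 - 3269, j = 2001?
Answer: 1527/667 ≈ 2.2894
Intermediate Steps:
v = 4581 (v = 3*(4796 - 3269) = 3*1527 = 4581)
v/j = 4581/2001 = 4581*(1/2001) = 1527/667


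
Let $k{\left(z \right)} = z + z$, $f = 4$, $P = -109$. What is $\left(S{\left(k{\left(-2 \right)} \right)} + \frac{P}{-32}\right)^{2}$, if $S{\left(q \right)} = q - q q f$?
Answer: $\frac{4272489}{1024} \approx 4172.4$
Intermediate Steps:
$k{\left(z \right)} = 2 z$
$S{\left(q \right)} = q - 4 q^{2}$ ($S{\left(q \right)} = q - q q 4 = q - q^{2} \cdot 4 = q - 4 q^{2}$)
$\left(S{\left(k{\left(-2 \right)} \right)} + \frac{P}{-32}\right)^{2} = \left(2 \left(-2\right) \left(1 - 4 \cdot 2 \left(-2\right)\right) - \frac{109}{-32}\right)^{2} = \left(- 4 \left(1 - -16\right) - - \frac{109}{32}\right)^{2} = \left(- 4 \left(1 + 16\right) + \frac{109}{32}\right)^{2} = \left(\left(-4\right) 17 + \frac{109}{32}\right)^{2} = \left(-68 + \frac{109}{32}\right)^{2} = \left(- \frac{2067}{32}\right)^{2} = \frac{4272489}{1024}$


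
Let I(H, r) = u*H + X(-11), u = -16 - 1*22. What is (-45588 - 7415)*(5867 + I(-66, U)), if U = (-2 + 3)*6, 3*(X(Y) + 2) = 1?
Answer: -1331435360/3 ≈ -4.4381e+8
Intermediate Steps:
X(Y) = -5/3 (X(Y) = -2 + (1/3)*1 = -2 + 1/3 = -5/3)
u = -38 (u = -16 - 22 = -38)
U = 6 (U = 1*6 = 6)
I(H, r) = -5/3 - 38*H (I(H, r) = -38*H - 5/3 = -5/3 - 38*H)
(-45588 - 7415)*(5867 + I(-66, U)) = (-45588 - 7415)*(5867 + (-5/3 - 38*(-66))) = -53003*(5867 + (-5/3 + 2508)) = -53003*(5867 + 7519/3) = -53003*25120/3 = -1331435360/3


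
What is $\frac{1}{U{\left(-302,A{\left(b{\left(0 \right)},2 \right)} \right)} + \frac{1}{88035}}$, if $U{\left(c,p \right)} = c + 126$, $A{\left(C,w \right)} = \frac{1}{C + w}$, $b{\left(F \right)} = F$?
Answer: $- \frac{88035}{15494159} \approx -0.0056818$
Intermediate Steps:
$U{\left(c,p \right)} = 126 + c$
$\frac{1}{U{\left(-302,A{\left(b{\left(0 \right)},2 \right)} \right)} + \frac{1}{88035}} = \frac{1}{\left(126 - 302\right) + \frac{1}{88035}} = \frac{1}{-176 + \frac{1}{88035}} = \frac{1}{- \frac{15494159}{88035}} = - \frac{88035}{15494159}$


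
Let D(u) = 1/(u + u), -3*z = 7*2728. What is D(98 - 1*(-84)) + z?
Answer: -6950941/1092 ≈ -6365.3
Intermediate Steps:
z = -19096/3 (z = -7*2728/3 = -⅓*19096 = -19096/3 ≈ -6365.3)
D(u) = 1/(2*u)
D(98 - 1*(-84)) + z = 1/(2*(98 - 1*(-84))) - 19096/3 = 1/(2*(98 + 84)) - 19096/3 = (½)/182 - 19096/3 = (½)*(1/182) - 19096/3 = 1/364 - 19096/3 = -6950941/1092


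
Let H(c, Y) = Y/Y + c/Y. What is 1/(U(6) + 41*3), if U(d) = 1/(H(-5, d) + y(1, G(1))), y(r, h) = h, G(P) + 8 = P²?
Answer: 41/5037 ≈ 0.0081398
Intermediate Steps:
G(P) = -8 + P²
H(c, Y) = 1 + c/Y
U(d) = 1/(-7 + (-5 + d)/d) (U(d) = 1/((d - 5)/d + (-8 + 1²)) = 1/((-5 + d)/d + (-8 + 1)) = 1/((-5 + d)/d - 7) = 1/(-7 + (-5 + d)/d))
1/(U(6) + 41*3) = 1/(6/(-5 - 6*6) + 41*3) = 1/(6/(-5 - 36) + 123) = 1/(6/(-41) + 123) = 1/(6*(-1/41) + 123) = 1/(-6/41 + 123) = 1/(5037/41) = 41/5037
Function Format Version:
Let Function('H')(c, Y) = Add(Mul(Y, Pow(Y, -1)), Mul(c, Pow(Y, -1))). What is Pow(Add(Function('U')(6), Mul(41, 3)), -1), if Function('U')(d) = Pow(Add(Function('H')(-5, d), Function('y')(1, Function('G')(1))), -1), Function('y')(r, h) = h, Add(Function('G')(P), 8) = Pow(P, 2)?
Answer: Rational(41, 5037) ≈ 0.0081398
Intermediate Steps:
Function('G')(P) = Add(-8, Pow(P, 2))
Function('H')(c, Y) = Add(1, Mul(c, Pow(Y, -1)))
Function('U')(d) = Pow(Add(-7, Mul(Pow(d, -1), Add(-5, d))), -1) (Function('U')(d) = Pow(Add(Mul(Pow(d, -1), Add(d, -5)), Add(-8, Pow(1, 2))), -1) = Pow(Add(Mul(Pow(d, -1), Add(-5, d)), Add(-8, 1)), -1) = Pow(Add(Mul(Pow(d, -1), Add(-5, d)), -7), -1) = Pow(Add(-7, Mul(Pow(d, -1), Add(-5, d))), -1))
Pow(Add(Function('U')(6), Mul(41, 3)), -1) = Pow(Add(Mul(6, Pow(Add(-5, Mul(-6, 6)), -1)), Mul(41, 3)), -1) = Pow(Add(Mul(6, Pow(Add(-5, -36), -1)), 123), -1) = Pow(Add(Mul(6, Pow(-41, -1)), 123), -1) = Pow(Add(Mul(6, Rational(-1, 41)), 123), -1) = Pow(Add(Rational(-6, 41), 123), -1) = Pow(Rational(5037, 41), -1) = Rational(41, 5037)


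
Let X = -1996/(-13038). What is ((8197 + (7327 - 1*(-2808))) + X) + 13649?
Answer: 208485137/6519 ≈ 31981.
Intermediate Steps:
X = 998/6519 (X = -1996*(-1/13038) = 998/6519 ≈ 0.15309)
((8197 + (7327 - 1*(-2808))) + X) + 13649 = ((8197 + (7327 - 1*(-2808))) + 998/6519) + 13649 = ((8197 + (7327 + 2808)) + 998/6519) + 13649 = ((8197 + 10135) + 998/6519) + 13649 = (18332 + 998/6519) + 13649 = 119507306/6519 + 13649 = 208485137/6519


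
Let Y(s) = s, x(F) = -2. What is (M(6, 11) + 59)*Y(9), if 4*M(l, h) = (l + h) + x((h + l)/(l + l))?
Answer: 2259/4 ≈ 564.75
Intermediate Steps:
M(l, h) = -½ + h/4 + l/4 (M(l, h) = ((l + h) - 2)/4 = ((h + l) - 2)/4 = (-2 + h + l)/4 = -½ + h/4 + l/4)
(M(6, 11) + 59)*Y(9) = ((-½ + (¼)*11 + (¼)*6) + 59)*9 = ((-½ + 11/4 + 3/2) + 59)*9 = (15/4 + 59)*9 = (251/4)*9 = 2259/4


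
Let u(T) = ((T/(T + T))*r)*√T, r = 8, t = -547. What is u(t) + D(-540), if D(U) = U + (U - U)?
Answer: -540 + 4*I*√547 ≈ -540.0 + 93.552*I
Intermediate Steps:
u(T) = 4*√T (u(T) = ((T/(T + T))*8)*√T = ((T/((2*T)))*8)*√T = (((1/(2*T))*T)*8)*√T = ((½)*8)*√T = 4*√T)
D(U) = U (D(U) = U + 0 = U)
u(t) + D(-540) = 4*√(-547) - 540 = 4*(I*√547) - 540 = 4*I*√547 - 540 = -540 + 4*I*√547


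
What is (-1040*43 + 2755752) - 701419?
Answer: 2009613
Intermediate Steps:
(-1040*43 + 2755752) - 701419 = (-44720 + 2755752) - 701419 = 2711032 - 701419 = 2009613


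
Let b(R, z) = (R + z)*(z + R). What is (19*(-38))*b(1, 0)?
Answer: -722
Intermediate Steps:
b(R, z) = (R + z)² (b(R, z) = (R + z)*(R + z) = (R + z)²)
(19*(-38))*b(1, 0) = (19*(-38))*(1 + 0)² = -722*1² = -722*1 = -722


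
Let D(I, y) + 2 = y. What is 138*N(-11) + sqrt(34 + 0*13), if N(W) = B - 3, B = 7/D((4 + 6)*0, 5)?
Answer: -92 + sqrt(34) ≈ -86.169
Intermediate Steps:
D(I, y) = -2 + y
B = 7/3 (B = 7/(-2 + 5) = 7/3 ≈ 2.3333)
N(W) = -2/3 (N(W) = 7/3 - 3 = -2/3)
138*N(-11) + sqrt(34 + 0*13) = 138*(-2/3) + sqrt(34 + 0*13) = -92 + sqrt(34 + 0) = -92 + sqrt(34)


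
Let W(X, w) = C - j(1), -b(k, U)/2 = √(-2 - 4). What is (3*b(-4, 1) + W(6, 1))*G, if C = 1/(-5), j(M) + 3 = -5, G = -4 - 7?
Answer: -429/5 + 66*I*√6 ≈ -85.8 + 161.67*I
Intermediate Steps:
G = -11
j(M) = -8 (j(M) = -3 - 5 = -8)
b(k, U) = -2*I*√6 (b(k, U) = -2*√(-2 - 4) = -2*I*√6)
C = -⅕ (C = 1*(-⅕) = -⅕ ≈ -0.20000)
W(X, w) = 39/5 (W(X, w) = -⅕ - 1*(-8) = -⅕ + 8 = 39/5)
(3*b(-4, 1) + W(6, 1))*G = (3*(-2*I*√6) + 39/5)*(-11) = (-6*I*√6 + 39/5)*(-11) = (39/5 - 6*I*√6)*(-11) = -429/5 + 66*I*√6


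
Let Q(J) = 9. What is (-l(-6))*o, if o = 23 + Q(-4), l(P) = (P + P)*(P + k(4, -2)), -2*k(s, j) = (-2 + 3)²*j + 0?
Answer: -1920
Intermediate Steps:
k(s, j) = -j/2 (k(s, j) = -((-2 + 3)²*j + 0)/2 = -(1²*j + 0)/2 = -(1*j + 0)/2 = -(j + 0)/2 = -j/2)
l(P) = 2*P*(1 + P) (l(P) = (P + P)*(P - ½*(-2)) = (2*P)*(P + 1) = (2*P)*(1 + P) = 2*P*(1 + P))
o = 32 (o = 23 + 9 = 32)
(-l(-6))*o = -2*(-6)*(1 - 6)*32 = -2*(-6)*(-5)*32 = -1*60*32 = -60*32 = -1920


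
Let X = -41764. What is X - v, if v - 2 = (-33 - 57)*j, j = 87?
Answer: -33936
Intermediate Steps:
v = -7828 (v = 2 + (-33 - 57)*87 = 2 - 90*87 = 2 - 7830 = -7828)
X - v = -41764 - 1*(-7828) = -41764 + 7828 = -33936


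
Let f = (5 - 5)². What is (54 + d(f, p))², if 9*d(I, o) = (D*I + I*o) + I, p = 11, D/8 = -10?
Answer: 2916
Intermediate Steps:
D = -80 (D = 8*(-10) = -80)
f = 0 (f = 0² = 0)
d(I, o) = -79*I/9 + I*o/9 (d(I, o) = ((-80*I + I*o) + I)/9 = (-79*I + I*o)/9 = -79*I/9 + I*o/9)
(54 + d(f, p))² = (54 + (⅑)*0*(-79 + 11))² = (54 + (⅑)*0*(-68))² = (54 + 0)² = 54² = 2916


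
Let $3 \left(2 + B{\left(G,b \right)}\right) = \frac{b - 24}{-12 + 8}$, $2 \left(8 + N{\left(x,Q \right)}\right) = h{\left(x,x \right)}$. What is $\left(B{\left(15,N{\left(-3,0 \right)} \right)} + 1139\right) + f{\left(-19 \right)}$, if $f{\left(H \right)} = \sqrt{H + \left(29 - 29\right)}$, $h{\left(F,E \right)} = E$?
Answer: $\frac{27355}{24} + i \sqrt{19} \approx 1139.8 + 4.3589 i$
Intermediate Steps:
$N{\left(x,Q \right)} = -8 + \frac{x}{2}$
$B{\left(G,b \right)} = - \frac{b}{12}$ ($B{\left(G,b \right)} = -2 + \frac{\left(b - 24\right) \frac{1}{-12 + 8}}{3} = -2 + \frac{\left(-24 + b\right) \frac{1}{-4}}{3} = -2 + \frac{\left(-24 + b\right) \left(- \frac{1}{4}\right)}{3} = -2 + \frac{6 - \frac{b}{4}}{3} = -2 - \left(-2 + \frac{b}{12}\right) = - \frac{b}{12}$)
$f{\left(H \right)} = \sqrt{H}$ ($f{\left(H \right)} = \sqrt{H + 0} = \sqrt{H}$)
$\left(B{\left(15,N{\left(-3,0 \right)} \right)} + 1139\right) + f{\left(-19 \right)} = \left(- \frac{-8 + \frac{1}{2} \left(-3\right)}{12} + 1139\right) + \sqrt{-19} = \left(- \frac{-8 - \frac{3}{2}}{12} + 1139\right) + i \sqrt{19} = \left(\left(- \frac{1}{12}\right) \left(- \frac{19}{2}\right) + 1139\right) + i \sqrt{19} = \left(\frac{19}{24} + 1139\right) + i \sqrt{19} = \frac{27355}{24} + i \sqrt{19}$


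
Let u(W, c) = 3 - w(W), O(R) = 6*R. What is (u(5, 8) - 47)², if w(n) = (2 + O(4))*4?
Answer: 21904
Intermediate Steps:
w(n) = 104 (w(n) = (2 + 6*4)*4 = (2 + 24)*4 = 26*4 = 104)
u(W, c) = -101 (u(W, c) = 3 - 1*104 = 3 - 104 = -101)
(u(5, 8) - 47)² = (-101 - 47)² = (-148)² = 21904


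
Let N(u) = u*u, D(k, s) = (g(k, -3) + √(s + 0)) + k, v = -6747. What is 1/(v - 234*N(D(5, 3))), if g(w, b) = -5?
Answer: -1/7449 ≈ -0.00013425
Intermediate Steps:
D(k, s) = -5 + k + √s (D(k, s) = (-5 + √(s + 0)) + k = (-5 + √s) + k = -5 + k + √s)
N(u) = u²
1/(v - 234*N(D(5, 3))) = 1/(-6747 - 234*(-5 + 5 + √3)²) = 1/(-6747 - 234*(√3)²) = 1/(-6747 - 234*3) = 1/(-6747 - 702) = 1/(-7449) = -1/7449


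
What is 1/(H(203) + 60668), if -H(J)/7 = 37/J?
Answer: 29/1759335 ≈ 1.6484e-5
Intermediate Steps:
H(J) = -259/J
1/(H(203) + 60668) = 1/(-259/203 + 60668) = 1/(-259*1/203 + 60668) = 1/(-37/29 + 60668) = 1/(1759335/29) = 29/1759335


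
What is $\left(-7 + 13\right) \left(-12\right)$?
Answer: $-72$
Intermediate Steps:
$\left(-7 + 13\right) \left(-12\right) = 6 \left(-12\right) = -72$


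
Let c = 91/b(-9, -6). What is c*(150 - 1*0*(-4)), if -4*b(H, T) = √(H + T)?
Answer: 3640*I*√15 ≈ 14098.0*I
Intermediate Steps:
b(H, T) = -√(H + T)/4
c = 364*I*√15/15 (c = 91/((-√(-9 - 6)/4)) = 91/((-I*√15/4)) = 91*(4*I*√15/15) = 364*I*√15/15 ≈ 93.984*I)
c*(150 - 1*0*(-4)) = (364*I*√15/15)*(150 - 1*0*(-4)) = (364*I*√15/15)*(150 + 0*(-4)) = (364*I*√15/15)*(150 + 0) = (364*I*√15/15)*150 = 3640*I*√15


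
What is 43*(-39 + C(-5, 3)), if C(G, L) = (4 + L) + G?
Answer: -1591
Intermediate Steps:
C(G, L) = 4 + G + L
43*(-39 + C(-5, 3)) = 43*(-39 + (4 - 5 + 3)) = 43*(-39 + 2) = 43*(-37) = -1591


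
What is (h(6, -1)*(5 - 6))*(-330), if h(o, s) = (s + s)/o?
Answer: -110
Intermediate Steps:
h(o, s) = 2*s/o (h(o, s) = (2*s)/o = 2*s/o)
(h(6, -1)*(5 - 6))*(-330) = ((2*(-1)/6)*(5 - 6))*(-330) = ((2*(-1)*(1/6))*(-1))*(-330) = -1/3*(-1)*(-330) = (1/3)*(-330) = -110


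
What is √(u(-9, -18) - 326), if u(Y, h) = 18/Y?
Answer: 2*I*√82 ≈ 18.111*I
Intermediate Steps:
√(u(-9, -18) - 326) = √(18/(-9) - 326) = √(18*(-⅑) - 326) = √(-2 - 326) = √(-328) = 2*I*√82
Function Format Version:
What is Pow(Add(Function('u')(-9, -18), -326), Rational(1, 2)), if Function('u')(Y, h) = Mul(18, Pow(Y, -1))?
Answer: Mul(2, I, Pow(82, Rational(1, 2))) ≈ Mul(18.111, I)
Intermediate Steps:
Pow(Add(Function('u')(-9, -18), -326), Rational(1, 2)) = Pow(Add(Mul(18, Pow(-9, -1)), -326), Rational(1, 2)) = Pow(Add(Mul(18, Rational(-1, 9)), -326), Rational(1, 2)) = Pow(Add(-2, -326), Rational(1, 2)) = Pow(-328, Rational(1, 2)) = Mul(2, I, Pow(82, Rational(1, 2)))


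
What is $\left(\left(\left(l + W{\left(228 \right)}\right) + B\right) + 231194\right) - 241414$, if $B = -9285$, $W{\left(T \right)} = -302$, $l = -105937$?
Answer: $-125744$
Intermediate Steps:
$\left(\left(\left(l + W{\left(228 \right)}\right) + B\right) + 231194\right) - 241414 = \left(\left(\left(-105937 - 302\right) - 9285\right) + 231194\right) - 241414 = \left(\left(-106239 - 9285\right) + 231194\right) - 241414 = \left(-115524 + 231194\right) - 241414 = 115670 - 241414 = -125744$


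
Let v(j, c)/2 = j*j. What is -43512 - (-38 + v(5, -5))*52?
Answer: -44136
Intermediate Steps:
v(j, c) = 2*j² (v(j, c) = 2*(j*j) = 2*j²)
-43512 - (-38 + v(5, -5))*52 = -43512 - (-38 + 2*5²)*52 = -43512 - (-38 + 2*25)*52 = -43512 - (-38 + 50)*52 = -43512 - 12*52 = -43512 - 1*624 = -43512 - 624 = -44136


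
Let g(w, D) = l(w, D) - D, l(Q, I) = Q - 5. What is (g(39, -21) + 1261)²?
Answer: 1731856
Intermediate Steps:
l(Q, I) = -5 + Q
g(w, D) = -5 + w - D (g(w, D) = (-5 + w) - D = -5 + w - D)
(g(39, -21) + 1261)² = ((-5 + 39 - 1*(-21)) + 1261)² = ((-5 + 39 + 21) + 1261)² = (55 + 1261)² = 1316² = 1731856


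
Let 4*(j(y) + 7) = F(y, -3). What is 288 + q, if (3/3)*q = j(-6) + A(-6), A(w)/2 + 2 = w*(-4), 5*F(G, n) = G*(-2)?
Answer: 1628/5 ≈ 325.60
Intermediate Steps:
F(G, n) = -2*G/5 (F(G, n) = (G*(-2))/5 = (-2*G)/5 = -2*G/5)
A(w) = -4 - 8*w (A(w) = -4 + 2*(w*(-4)) = -4 + 2*(-4*w) = -4 - 8*w)
j(y) = -7 - y/10 (j(y) = -7 + (-2*y/5)/4 = -7 - y/10)
q = 188/5 (q = (-7 - ⅒*(-6)) + (-4 - 8*(-6)) = (-7 + ⅗) + (-4 + 48) = -32/5 + 44 = 188/5 ≈ 37.600)
288 + q = 288 + 188/5 = 1628/5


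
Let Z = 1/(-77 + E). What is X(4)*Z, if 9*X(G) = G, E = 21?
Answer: -1/126 ≈ -0.0079365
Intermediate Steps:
Z = -1/56 (Z = 1/(-77 + 21) = 1/(-56) = -1/56 ≈ -0.017857)
X(G) = G/9
X(4)*Z = ((⅑)*4)*(-1/56) = (4/9)*(-1/56) = -1/126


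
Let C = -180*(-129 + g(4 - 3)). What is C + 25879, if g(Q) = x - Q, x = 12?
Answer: 47119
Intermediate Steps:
g(Q) = 12 - Q
C = 21240 (C = -180*(-129 + (12 - (4 - 3))) = -180*(-129 + (12 - 1*1)) = -180*(-129 + (12 - 1)) = -180*(-129 + 11) = -180*(-118) = 21240)
C + 25879 = 21240 + 25879 = 47119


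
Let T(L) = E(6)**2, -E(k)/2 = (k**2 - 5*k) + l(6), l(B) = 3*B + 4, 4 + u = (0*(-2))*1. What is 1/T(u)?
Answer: 1/3136 ≈ 0.00031888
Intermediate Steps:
u = -4 (u = -4 + (0*(-2))*1 = -4 + 0*1 = -4 + 0 = -4)
l(B) = 4 + 3*B
E(k) = -44 - 2*k**2 + 10*k (E(k) = -2*((k**2 - 5*k) + (4 + 3*6)) = -2*((k**2 - 5*k) + (4 + 18)) = -2*((k**2 - 5*k) + 22) = -2*(22 + k**2 - 5*k) = -44 - 2*k**2 + 10*k)
T(L) = 3136 (T(L) = (-44 - 2*6**2 + 10*6)**2 = (-44 - 2*36 + 60)**2 = (-44 - 72 + 60)**2 = (-56)**2 = 3136)
1/T(u) = 1/3136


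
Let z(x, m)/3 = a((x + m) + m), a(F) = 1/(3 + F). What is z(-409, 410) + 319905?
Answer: 44146891/138 ≈ 3.1991e+5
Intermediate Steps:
z(x, m) = 3/(3 + x + 2*m) (z(x, m) = 3/(3 + ((x + m) + m)) = 3/(3 + ((m + x) + m)) = 3/(3 + (x + 2*m)) = 3/(3 + x + 2*m))
z(-409, 410) + 319905 = 3/(3 - 409 + 2*410) + 319905 = 3/(3 - 409 + 820) + 319905 = 3/414 + 319905 = 3*(1/414) + 319905 = 1/138 + 319905 = 44146891/138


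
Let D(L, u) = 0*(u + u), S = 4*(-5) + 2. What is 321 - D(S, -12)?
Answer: 321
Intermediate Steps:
S = -18 (S = -20 + 2 = -18)
D(L, u) = 0 (D(L, u) = 0*(2*u) = 0)
321 - D(S, -12) = 321 - 1*0 = 321 + 0 = 321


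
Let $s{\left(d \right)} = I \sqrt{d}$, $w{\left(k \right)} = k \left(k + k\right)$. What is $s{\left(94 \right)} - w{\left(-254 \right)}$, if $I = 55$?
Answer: $-129032 + 55 \sqrt{94} \approx -1.285 \cdot 10^{5}$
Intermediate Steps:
$w{\left(k \right)} = 2 k^{2}$ ($w{\left(k \right)} = k 2 k = 2 k^{2}$)
$s{\left(d \right)} = 55 \sqrt{d}$
$s{\left(94 \right)} - w{\left(-254 \right)} = 55 \sqrt{94} - 2 \left(-254\right)^{2} = 55 \sqrt{94} - 2 \cdot 64516 = 55 \sqrt{94} - 129032 = -129032 + 55 \sqrt{94}$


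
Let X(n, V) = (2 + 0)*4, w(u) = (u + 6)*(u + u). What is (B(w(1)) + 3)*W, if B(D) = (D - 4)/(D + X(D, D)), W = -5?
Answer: -190/11 ≈ -17.273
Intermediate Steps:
w(u) = 2*u*(6 + u) (w(u) = (6 + u)*(2*u) = 2*u*(6 + u))
X(n, V) = 8 (X(n, V) = 2*4 = 8)
B(D) = (-4 + D)/(8 + D) (B(D) = (D - 4)/(D + 8) = (-4 + D)/(8 + D))
(B(w(1)) + 3)*W = ((-4 + 2*1*(6 + 1))/(8 + 2*1*(6 + 1)) + 3)*(-5) = ((-4 + 2*1*7)/(8 + 2*1*7) + 3)*(-5) = ((-4 + 14)/(8 + 14) + 3)*(-5) = (10/22 + 3)*(-5) = ((1/22)*10 + 3)*(-5) = (5/11 + 3)*(-5) = (38/11)*(-5) = -190/11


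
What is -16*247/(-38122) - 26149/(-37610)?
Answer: 572743449/716884210 ≈ 0.79893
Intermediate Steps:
-16*247/(-38122) - 26149/(-37610) = -3952*(-1/38122) - 26149*(-1/37610) = 1976/19061 + 26149/37610 = 572743449/716884210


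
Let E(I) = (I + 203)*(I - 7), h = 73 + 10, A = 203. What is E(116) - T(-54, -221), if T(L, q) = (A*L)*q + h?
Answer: -2387914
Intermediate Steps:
h = 83
T(L, q) = 83 + 203*L*q (T(L, q) = (203*L)*q + 83 = 203*L*q + 83 = 83 + 203*L*q)
E(I) = (-7 + I)*(203 + I) (E(I) = (203 + I)*(-7 + I) = (-7 + I)*(203 + I))
E(116) - T(-54, -221) = (-1421 + 116² + 196*116) - (83 + 203*(-54)*(-221)) = (-1421 + 13456 + 22736) - (83 + 2422602) = 34771 - 1*2422685 = 34771 - 2422685 = -2387914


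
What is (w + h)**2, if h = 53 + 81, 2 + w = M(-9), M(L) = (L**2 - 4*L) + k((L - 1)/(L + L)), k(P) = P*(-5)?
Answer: 4910656/81 ≈ 60625.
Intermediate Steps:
k(P) = -5*P
M(L) = L**2 - 4*L - 5*(-1 + L)/(2*L) (M(L) = (L**2 - 4*L) - 5*(L - 1)/(L + L) = (L**2 - 4*L) - 5*(-1 + L)/(2*L) = L**2 - 4*L - 5*(-1 + L)/(2*L))
w = 1010/9 (w = -2 + (-5/2 + (-9)**2 - 4*(-9) + (5/2)/(-9)) = -2 + (-5/2 + 81 + 36 + (5/2)*(-1/9)) = -2 + (-5/2 + 81 + 36 - 5/18) = -2 + 1028/9 = 1010/9 ≈ 112.22)
h = 134
(w + h)**2 = (1010/9 + 134)**2 = (2216/9)**2 = 4910656/81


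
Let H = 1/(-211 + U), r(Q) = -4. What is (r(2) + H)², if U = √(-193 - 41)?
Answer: 13*(1560*√26 + 54637*I)/(1266*√26 + 44287*I) ≈ 16.038 + 0.0027376*I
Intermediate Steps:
U = 3*I*√26 (U = √(-234) = 3*I*√26 ≈ 15.297*I)
H = 1/(-211 + 3*I*√26) ≈ -0.0047146 - 0.0003418*I
(r(2) + H)² = (-4 + (-211/44755 - 3*I*√26/44755))² = (-179231/44755 - 3*I*√26/44755)²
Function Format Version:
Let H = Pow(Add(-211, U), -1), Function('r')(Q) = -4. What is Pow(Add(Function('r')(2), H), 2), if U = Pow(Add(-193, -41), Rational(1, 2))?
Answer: Mul(13, Pow(Add(Mul(1266, Pow(26, Rational(1, 2))), Mul(44287, I)), -1), Add(Mul(1560, Pow(26, Rational(1, 2))), Mul(54637, I))) ≈ Add(16.038, Mul(0.0027376, I))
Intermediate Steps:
U = Mul(3, I, Pow(26, Rational(1, 2))) (U = Pow(-234, Rational(1, 2)) = Mul(3, I, Pow(26, Rational(1, 2))) ≈ Mul(15.297, I))
H = Pow(Add(-211, Mul(3, I, Pow(26, Rational(1, 2)))), -1) ≈ Add(-0.0047146, Mul(-0.00034180, I))
Pow(Add(Function('r')(2), H), 2) = Pow(Add(-4, Add(Rational(-211, 44755), Mul(Rational(-3, 44755), I, Pow(26, Rational(1, 2))))), 2) = Pow(Add(Rational(-179231, 44755), Mul(Rational(-3, 44755), I, Pow(26, Rational(1, 2)))), 2)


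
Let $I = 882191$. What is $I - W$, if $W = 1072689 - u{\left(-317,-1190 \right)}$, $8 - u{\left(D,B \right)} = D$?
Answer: $-190173$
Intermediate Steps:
$u{\left(D,B \right)} = 8 - D$
$W = 1072364$ ($W = 1072689 - \left(8 - -317\right) = 1072689 - \left(8 + 317\right) = 1072689 - 325 = 1072364$)
$I - W = 882191 - 1072364 = -190173$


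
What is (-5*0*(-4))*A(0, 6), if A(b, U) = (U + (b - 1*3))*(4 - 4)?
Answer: 0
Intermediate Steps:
A(b, U) = 0 (A(b, U) = (U + (b - 3))*0 = (U + (-3 + b))*0 = (-3 + U + b)*0 = 0)
(-5*0*(-4))*A(0, 6) = (-5*0*(-4))*0 = (0*(-4))*0 = 0*0 = 0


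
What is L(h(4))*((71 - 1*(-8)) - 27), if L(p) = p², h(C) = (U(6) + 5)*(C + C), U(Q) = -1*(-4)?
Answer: 269568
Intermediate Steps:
U(Q) = 4
h(C) = 18*C (h(C) = (4 + 5)*(C + C) = 9*(2*C) = 18*C)
L(h(4))*((71 - 1*(-8)) - 27) = (18*4)²*((71 - 1*(-8)) - 27) = 72²*((71 + 8) - 27) = 5184*(79 - 27) = 5184*52 = 269568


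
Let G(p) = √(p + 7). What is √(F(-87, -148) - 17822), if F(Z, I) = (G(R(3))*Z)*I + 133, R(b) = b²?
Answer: √33815 ≈ 183.89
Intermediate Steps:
G(p) = √(7 + p)
F(Z, I) = 133 + 4*I*Z (F(Z, I) = (√(7 + 3²)*Z)*I + 133 = (√(7 + 9)*Z)*I + 133 = (√16*Z)*I + 133 = (4*Z)*I + 133 = 4*I*Z + 133 = 133 + 4*I*Z)
√(F(-87, -148) - 17822) = √((133 + 4*(-148)*(-87)) - 17822) = √((133 + 51504) - 17822) = √(51637 - 17822) = √33815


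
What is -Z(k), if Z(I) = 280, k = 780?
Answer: -280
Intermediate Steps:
-Z(k) = -1*280 = -280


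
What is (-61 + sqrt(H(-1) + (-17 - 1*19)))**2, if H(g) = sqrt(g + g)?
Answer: (61 - sqrt(-36 + I*sqrt(2)))**2 ≈ 3670.6 - 730.73*I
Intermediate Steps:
H(g) = sqrt(2)*sqrt(g) (H(g) = sqrt(2*g) = sqrt(2)*sqrt(g))
(-61 + sqrt(H(-1) + (-17 - 1*19)))**2 = (-61 + sqrt(sqrt(2)*sqrt(-1) + (-17 - 1*19)))**2 = (-61 + sqrt(sqrt(2)*I + (-17 - 19)))**2 = (-61 + sqrt(I*sqrt(2) - 36))**2 = (-61 + sqrt(-36 + I*sqrt(2)))**2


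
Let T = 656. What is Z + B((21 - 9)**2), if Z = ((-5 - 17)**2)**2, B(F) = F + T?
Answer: 235056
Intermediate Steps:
B(F) = 656 + F (B(F) = F + 656 = 656 + F)
Z = 234256 (Z = ((-22)**2)**2 = 484**2 = 234256)
Z + B((21 - 9)**2) = 234256 + (656 + (21 - 9)**2) = 234256 + (656 + 12**2) = 234256 + (656 + 144) = 234256 + 800 = 235056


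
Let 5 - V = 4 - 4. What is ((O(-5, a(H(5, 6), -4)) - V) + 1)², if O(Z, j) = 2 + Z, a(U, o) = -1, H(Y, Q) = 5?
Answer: 49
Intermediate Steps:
V = 5 (V = 5 - (4 - 4) = 5 - 1*0 = 5 + 0 = 5)
((O(-5, a(H(5, 6), -4)) - V) + 1)² = (((2 - 5) - 1*5) + 1)² = ((-3 - 5) + 1)² = (-8 + 1)² = (-7)² = 49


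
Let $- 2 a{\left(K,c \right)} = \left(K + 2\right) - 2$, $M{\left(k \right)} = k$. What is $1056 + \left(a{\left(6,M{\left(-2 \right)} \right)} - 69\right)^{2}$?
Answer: $6240$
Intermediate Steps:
$a{\left(K,c \right)} = - \frac{K}{2}$ ($a{\left(K,c \right)} = - \frac{\left(K + 2\right) - 2}{2} = - \frac{\left(2 + K\right) - 2}{2} = - \frac{K}{2}$)
$1056 + \left(a{\left(6,M{\left(-2 \right)} \right)} - 69\right)^{2} = 1056 + \left(\left(- \frac{1}{2}\right) 6 - 69\right)^{2} = 1056 + \left(-3 - 69\right)^{2} = 1056 + \left(-72\right)^{2} = 1056 + 5184 = 6240$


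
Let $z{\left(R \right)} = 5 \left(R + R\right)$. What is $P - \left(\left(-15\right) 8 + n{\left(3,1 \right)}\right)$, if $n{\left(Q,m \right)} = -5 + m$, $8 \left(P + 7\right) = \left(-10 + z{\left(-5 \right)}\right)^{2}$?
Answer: $567$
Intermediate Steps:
$z{\left(R \right)} = 10 R$ ($z{\left(R \right)} = 5 \cdot 2 R = 10 R$)
$P = 443$ ($P = -7 + \frac{\left(-10 + 10 \left(-5\right)\right)^{2}}{8} = -7 + \frac{\left(-10 - 50\right)^{2}}{8} = -7 + \frac{\left(-60\right)^{2}}{8} = -7 + \frac{1}{8} \cdot 3600 = -7 + 450 = 443$)
$P - \left(\left(-15\right) 8 + n{\left(3,1 \right)}\right) = 443 - \left(\left(-15\right) 8 + \left(-5 + 1\right)\right) = 443 - \left(-120 - 4\right) = 443 - -124 = 443 + 124 = 567$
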